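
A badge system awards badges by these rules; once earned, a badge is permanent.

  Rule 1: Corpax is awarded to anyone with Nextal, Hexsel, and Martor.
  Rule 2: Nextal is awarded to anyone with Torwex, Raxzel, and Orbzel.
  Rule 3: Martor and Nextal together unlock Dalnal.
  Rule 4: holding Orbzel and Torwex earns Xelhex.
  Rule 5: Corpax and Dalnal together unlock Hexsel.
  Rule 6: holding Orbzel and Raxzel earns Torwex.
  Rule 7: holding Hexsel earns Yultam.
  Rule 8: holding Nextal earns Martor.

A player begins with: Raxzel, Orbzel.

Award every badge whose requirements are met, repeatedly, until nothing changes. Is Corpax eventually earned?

No

Corpax would need Nextal, Hexsel, and Martor (Rule 1), but Hexsel is never earned.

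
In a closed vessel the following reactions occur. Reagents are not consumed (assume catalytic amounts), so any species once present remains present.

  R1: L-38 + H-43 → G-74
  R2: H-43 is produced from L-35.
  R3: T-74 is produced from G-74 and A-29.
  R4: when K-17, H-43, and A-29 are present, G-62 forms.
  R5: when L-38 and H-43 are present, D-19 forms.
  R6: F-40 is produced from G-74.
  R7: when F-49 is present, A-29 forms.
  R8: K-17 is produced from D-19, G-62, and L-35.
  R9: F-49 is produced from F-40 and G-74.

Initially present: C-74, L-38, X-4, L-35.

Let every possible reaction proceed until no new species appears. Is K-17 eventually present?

K-17 would need D-19, G-62, and L-35 (R8), but G-62 never forms.

No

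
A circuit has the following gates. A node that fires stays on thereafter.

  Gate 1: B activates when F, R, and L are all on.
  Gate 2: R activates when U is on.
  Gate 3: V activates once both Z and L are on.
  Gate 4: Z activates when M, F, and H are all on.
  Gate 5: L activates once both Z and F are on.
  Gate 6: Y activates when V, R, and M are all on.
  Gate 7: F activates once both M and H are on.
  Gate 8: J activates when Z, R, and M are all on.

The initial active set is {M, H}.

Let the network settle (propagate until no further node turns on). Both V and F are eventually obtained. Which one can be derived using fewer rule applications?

F: M and H are on, so F activates (Gate 7). [1 rule application]
V: Gate 7: M and H on → F on. Gate 4: M, F, and H on → Z on. Gate 5: Z and F on → L on. Z and L are on, so V activates (Gate 3). [4 rule applications]
F needs fewer.

F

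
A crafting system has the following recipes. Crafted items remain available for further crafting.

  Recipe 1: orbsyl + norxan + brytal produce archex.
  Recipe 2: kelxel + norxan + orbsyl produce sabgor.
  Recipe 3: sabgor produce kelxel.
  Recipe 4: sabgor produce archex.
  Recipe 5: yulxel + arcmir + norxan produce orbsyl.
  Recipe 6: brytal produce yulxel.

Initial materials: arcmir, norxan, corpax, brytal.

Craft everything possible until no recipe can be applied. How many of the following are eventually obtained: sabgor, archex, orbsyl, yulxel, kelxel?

brytal → yulxel (Recipe 6).
yulxel + arcmir + norxan → orbsyl (Recipe 5).
Using Recipe 1, orbsyl, norxan, and brytal make archex.
sabgor would need kelxel, norxan, and orbsyl (Recipe 2), but kelxel is never obtained.
archex: reached.
orbsyl: reached.
yulxel: reached.
kelxel would need sabgor (Recipe 3), but sabgor is never obtained.
Reached: archex, orbsyl, and yulxel — 3 of the 5.

3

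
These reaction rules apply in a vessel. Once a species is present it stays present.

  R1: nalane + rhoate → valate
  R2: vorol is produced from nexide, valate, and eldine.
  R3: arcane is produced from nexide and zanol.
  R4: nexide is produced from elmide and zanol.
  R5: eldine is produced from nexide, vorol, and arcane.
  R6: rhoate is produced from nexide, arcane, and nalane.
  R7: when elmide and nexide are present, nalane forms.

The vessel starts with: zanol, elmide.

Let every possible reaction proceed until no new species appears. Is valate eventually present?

Yes

elmide and zanol present → nexide forms (R4).
elmide and nexide present → nalane forms (R7).
nexide and zanol present → arcane forms (R3).
nexide, arcane, and nalane present → rhoate forms (R6).
nalane and rhoate present → valate forms (R1).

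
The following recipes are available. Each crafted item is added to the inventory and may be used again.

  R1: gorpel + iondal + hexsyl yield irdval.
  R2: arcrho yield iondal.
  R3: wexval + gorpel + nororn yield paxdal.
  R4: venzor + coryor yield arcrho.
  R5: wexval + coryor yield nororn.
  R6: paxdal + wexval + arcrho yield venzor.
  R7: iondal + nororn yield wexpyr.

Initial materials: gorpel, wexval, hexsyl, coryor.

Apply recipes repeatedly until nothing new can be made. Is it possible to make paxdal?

Yes

Using R5, wexval and coryor make nororn.
wexval + gorpel + nororn → paxdal (R3).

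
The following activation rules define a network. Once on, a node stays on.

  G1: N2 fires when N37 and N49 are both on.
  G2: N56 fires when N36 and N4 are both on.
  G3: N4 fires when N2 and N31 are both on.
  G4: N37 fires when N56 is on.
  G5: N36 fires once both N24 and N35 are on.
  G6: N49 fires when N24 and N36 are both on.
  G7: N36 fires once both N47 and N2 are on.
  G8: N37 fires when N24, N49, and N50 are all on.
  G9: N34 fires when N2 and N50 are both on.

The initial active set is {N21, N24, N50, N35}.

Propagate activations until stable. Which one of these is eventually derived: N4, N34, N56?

N34

N24 and N35 are on, so N36 fires (G5).
G6: N24 and N36 on → N49 on.
G8: N24, N49, and N50 on → N37 on.
N37 and N49 are on, so N2 fires (G1).
G9: N2 and N50 on → N34 on.
N56 would need N36 and N4 (G2), but N4 never turns on. N4 would need N2 and N31 (G3), but N31 never turns on.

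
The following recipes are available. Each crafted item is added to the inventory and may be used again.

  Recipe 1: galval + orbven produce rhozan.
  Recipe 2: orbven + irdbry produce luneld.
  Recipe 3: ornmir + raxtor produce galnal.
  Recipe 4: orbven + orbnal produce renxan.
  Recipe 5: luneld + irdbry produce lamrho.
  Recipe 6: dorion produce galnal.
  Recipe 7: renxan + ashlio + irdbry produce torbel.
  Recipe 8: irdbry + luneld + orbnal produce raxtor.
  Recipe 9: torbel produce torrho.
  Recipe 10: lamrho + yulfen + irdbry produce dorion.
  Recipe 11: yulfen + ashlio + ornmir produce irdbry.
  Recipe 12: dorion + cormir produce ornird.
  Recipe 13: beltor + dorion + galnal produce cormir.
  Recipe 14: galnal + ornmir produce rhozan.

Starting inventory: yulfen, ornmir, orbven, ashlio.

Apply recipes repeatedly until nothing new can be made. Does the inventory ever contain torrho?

torrho would need torbel (Recipe 9), but torbel is never obtained.

No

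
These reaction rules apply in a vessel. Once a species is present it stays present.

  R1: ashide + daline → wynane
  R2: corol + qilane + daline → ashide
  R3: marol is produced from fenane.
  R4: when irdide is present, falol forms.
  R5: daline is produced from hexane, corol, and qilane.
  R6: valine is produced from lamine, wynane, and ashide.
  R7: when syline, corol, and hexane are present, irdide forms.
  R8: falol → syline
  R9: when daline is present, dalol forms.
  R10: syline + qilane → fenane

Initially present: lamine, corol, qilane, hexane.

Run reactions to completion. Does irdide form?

No

irdide would need syline, corol, and hexane (R7), but syline never forms.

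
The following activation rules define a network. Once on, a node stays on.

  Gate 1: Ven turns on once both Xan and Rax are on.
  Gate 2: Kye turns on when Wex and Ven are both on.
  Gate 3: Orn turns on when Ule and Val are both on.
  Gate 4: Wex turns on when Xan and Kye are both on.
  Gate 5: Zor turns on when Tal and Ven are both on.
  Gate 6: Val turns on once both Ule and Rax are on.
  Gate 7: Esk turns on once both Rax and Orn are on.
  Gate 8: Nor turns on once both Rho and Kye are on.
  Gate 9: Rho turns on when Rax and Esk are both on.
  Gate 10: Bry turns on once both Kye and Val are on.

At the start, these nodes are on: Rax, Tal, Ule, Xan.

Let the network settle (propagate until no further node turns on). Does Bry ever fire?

No

Bry would need Kye and Val (Gate 10), but Kye never turns on.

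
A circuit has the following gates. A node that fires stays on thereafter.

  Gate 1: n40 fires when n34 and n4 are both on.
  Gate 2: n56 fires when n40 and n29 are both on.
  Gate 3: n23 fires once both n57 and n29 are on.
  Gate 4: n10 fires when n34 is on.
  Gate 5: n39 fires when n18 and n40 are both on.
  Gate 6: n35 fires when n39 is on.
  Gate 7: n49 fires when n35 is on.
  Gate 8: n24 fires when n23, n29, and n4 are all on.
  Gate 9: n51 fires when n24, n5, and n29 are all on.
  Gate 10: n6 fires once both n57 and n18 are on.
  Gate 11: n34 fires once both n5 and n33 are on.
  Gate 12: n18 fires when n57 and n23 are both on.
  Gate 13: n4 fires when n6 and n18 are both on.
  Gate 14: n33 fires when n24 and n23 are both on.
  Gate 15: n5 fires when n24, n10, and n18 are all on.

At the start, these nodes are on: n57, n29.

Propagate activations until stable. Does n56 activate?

n56 would need n40 and n29 (Gate 2), but n40 never turns on.

No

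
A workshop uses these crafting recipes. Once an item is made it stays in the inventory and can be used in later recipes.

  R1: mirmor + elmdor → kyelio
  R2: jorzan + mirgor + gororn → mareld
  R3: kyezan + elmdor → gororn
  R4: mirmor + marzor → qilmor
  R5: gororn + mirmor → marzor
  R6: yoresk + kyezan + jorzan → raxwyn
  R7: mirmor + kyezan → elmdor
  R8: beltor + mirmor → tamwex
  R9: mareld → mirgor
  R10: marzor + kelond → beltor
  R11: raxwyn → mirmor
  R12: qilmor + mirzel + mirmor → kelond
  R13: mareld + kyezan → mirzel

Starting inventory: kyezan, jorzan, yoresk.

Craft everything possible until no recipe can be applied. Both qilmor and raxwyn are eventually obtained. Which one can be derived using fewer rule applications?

raxwyn

raxwyn: yoresk + kyezan + jorzan → raxwyn (R6). [1 rule application]
qilmor: yoresk + kyezan + jorzan → raxwyn (R6). raxwyn → mirmor (R11). Using R7, mirmor and kyezan make elmdor. Using R3, kyezan and elmdor make gororn. gororn + mirmor → marzor (R5). Using R4, mirmor and marzor make qilmor. [6 rule applications]
raxwyn needs fewer.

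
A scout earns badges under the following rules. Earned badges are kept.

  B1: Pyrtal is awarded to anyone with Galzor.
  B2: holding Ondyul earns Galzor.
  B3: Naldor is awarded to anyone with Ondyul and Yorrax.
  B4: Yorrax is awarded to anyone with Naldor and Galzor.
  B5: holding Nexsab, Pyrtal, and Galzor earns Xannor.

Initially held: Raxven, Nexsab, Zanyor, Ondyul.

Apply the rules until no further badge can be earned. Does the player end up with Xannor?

Yes

With Ondyul, Galzor is earned (B2).
With Galzor, Pyrtal is earned (B1).
With Nexsab, Pyrtal, and Galzor, Xannor is earned (B5).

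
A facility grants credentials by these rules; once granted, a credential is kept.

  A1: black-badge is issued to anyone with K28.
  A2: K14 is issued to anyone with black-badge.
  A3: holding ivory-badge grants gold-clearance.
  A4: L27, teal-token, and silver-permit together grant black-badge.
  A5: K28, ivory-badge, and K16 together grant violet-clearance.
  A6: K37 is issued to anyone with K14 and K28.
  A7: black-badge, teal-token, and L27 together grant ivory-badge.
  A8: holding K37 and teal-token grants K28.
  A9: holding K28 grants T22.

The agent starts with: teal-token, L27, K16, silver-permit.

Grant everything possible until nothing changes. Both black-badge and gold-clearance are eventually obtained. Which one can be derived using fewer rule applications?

black-badge: Holding L27, teal-token, and silver-permit grants black-badge (A4). [1 rule application]
gold-clearance: Holding L27, teal-token, and silver-permit grants black-badge (A4). Holding black-badge, teal-token, and L27 grants ivory-badge (A7). Holding ivory-badge grants gold-clearance (A3). [3 rule applications]
black-badge needs fewer.

black-badge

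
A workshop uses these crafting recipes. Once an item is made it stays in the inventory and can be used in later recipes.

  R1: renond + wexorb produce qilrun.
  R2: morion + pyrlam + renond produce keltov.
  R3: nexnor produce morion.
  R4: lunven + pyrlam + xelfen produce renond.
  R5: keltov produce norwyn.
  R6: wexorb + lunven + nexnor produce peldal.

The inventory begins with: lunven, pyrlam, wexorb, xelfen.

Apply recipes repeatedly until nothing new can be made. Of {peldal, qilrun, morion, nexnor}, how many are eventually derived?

1

lunven + pyrlam + xelfen → renond (R4).
renond + wexorb → qilrun (R1).
peldal would need wexorb, lunven, and nexnor (R6), but nexnor is never obtained.
qilrun: reached.
morion would need nexnor (R3), but nexnor is never obtained.
No rule produces nexnor, and it is not given.
Reached: qilrun — 1 of the 4.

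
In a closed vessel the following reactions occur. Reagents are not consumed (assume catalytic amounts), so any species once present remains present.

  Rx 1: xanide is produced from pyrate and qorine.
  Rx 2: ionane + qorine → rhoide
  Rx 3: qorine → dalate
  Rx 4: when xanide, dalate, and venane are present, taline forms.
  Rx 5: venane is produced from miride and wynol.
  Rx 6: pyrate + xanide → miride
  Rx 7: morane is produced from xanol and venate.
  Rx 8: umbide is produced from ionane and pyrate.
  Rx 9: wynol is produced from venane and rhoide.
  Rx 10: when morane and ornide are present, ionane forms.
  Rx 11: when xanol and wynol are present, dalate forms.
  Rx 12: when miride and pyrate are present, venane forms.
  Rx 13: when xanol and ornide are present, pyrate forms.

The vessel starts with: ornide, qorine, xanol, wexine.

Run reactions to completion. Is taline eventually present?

xanol and ornide present → pyrate forms (Rx 13).
qorine present → dalate forms (Rx 3).
pyrate and qorine present → xanide forms (Rx 1).
pyrate and xanide present → miride forms (Rx 6).
miride and pyrate present → venane forms (Rx 12).
xanide, dalate, and venane present → taline forms (Rx 4).

Yes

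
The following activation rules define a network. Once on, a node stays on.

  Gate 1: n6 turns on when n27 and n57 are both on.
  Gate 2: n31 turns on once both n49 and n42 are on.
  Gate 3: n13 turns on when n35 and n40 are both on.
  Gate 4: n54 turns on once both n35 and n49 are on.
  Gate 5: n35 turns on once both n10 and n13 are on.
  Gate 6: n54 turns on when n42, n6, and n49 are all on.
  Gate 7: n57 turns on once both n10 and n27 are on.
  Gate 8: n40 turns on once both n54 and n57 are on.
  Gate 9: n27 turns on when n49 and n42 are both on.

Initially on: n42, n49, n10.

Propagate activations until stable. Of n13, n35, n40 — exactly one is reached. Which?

n40

n49 and n42 are on, so n27 turns on (Gate 9).
n10 and n27 are on, so n57 turns on (Gate 7).
n27 and n57 are on, so n6 turns on (Gate 1).
Gate 6: n42, n6, and n49 on → n54 on.
n54 and n57 are on, so n40 turns on (Gate 8).
n13 would need n35 and n40 (Gate 3), but n35 never turns on. n35 would need n10 and n13 (Gate 5), but n13 never turns on.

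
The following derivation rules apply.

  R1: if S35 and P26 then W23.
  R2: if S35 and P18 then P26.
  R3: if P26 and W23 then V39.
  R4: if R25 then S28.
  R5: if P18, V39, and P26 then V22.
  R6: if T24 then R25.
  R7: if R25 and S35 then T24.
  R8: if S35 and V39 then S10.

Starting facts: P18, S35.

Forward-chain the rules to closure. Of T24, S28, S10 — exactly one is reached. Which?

S10

S35 and P18 hold, so P26 follows (R2).
S35 and P26 hold, so W23 follows (R1).
From P26 and W23, R3 gives V39.
From S35 and V39, R8 gives S10.
T24 would need R25 and S35 (R7), but R25 is never established. S28 would need R25 (R4), but R25 is never established.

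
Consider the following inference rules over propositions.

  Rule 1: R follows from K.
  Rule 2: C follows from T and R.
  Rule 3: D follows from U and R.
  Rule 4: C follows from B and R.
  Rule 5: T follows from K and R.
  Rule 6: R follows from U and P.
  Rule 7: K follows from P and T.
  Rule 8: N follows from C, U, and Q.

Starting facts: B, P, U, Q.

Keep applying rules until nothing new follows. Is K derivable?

No

K would need P and T (Rule 7), but T is never established.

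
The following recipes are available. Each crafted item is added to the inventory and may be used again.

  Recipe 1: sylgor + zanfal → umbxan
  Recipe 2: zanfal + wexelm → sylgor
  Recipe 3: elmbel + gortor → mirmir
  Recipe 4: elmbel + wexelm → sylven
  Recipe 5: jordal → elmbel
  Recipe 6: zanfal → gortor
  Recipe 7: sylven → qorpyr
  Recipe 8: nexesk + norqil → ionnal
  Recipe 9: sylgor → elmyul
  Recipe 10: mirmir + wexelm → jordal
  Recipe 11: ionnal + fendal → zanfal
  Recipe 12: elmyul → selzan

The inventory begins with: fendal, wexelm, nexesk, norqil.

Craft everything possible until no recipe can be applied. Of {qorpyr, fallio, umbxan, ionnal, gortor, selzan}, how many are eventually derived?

4

nexesk + norqil → ionnal (Recipe 8).
ionnal + fendal → zanfal (Recipe 11).
zanfal + wexelm → sylgor (Recipe 2).
zanfal → gortor (Recipe 6).
Using Recipe 1, sylgor and zanfal make umbxan.
sylgor → elmyul (Recipe 9).
Using Recipe 12, elmyul makes selzan.
qorpyr would need sylven (Recipe 7), but sylven is never obtained.
No rule produces fallio, and it is not given.
umbxan: reached.
ionnal: reached.
gortor: reached.
selzan: reached.
Reached: umbxan, ionnal, gortor, and selzan — 4 of the 6.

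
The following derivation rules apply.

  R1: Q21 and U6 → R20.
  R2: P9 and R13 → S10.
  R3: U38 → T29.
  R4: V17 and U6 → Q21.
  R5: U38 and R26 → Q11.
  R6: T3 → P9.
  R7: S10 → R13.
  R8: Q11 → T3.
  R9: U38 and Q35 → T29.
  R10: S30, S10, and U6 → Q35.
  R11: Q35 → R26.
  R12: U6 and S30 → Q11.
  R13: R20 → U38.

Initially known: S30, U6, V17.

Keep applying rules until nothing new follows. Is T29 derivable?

From V17 and U6, R4 gives Q21.
Q21 and U6 hold, so R20 follows (R1).
From R20, R13 gives U38.
U38 holds, so T29 follows (R3).

Yes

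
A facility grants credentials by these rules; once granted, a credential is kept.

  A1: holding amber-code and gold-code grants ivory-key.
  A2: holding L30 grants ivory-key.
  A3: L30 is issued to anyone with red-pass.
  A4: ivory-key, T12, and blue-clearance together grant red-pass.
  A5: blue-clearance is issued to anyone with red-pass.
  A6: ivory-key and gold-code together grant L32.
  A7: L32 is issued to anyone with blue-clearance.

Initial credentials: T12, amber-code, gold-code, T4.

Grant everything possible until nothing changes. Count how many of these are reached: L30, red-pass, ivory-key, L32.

2

Holding amber-code and gold-code grants ivory-key (A1).
Holding ivory-key and gold-code grants L32 (A6).
L30 would need red-pass (A3), but red-pass is never granted.
red-pass would need ivory-key, T12, and blue-clearance (A4), but blue-clearance is never granted.
ivory-key: reached.
L32: reached.
Reached: ivory-key and L32 — 2 of the 4.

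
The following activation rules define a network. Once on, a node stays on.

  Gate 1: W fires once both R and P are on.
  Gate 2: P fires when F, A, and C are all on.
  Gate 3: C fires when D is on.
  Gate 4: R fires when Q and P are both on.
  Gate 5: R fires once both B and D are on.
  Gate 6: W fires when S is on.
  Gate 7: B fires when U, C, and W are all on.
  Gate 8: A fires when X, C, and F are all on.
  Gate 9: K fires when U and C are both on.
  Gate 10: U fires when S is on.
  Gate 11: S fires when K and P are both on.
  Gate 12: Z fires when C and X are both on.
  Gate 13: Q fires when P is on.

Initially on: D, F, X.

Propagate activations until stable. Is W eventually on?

D is on, so C fires (Gate 3).
Gate 8: X, C, and F on → A on.
F, A, and C are on, so P fires (Gate 2).
Gate 13: P on → Q on.
Gate 4: Q and P on → R on.
R and P are on, so W fires (Gate 1).

Yes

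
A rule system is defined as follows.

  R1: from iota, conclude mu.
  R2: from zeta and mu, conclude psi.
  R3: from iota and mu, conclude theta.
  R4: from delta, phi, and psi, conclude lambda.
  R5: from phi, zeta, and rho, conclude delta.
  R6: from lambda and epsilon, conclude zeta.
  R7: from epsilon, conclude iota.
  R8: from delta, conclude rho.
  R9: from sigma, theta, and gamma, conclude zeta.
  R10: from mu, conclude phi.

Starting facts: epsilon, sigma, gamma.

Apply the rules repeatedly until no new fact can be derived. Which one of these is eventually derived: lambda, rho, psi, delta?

From epsilon, R7 gives iota.
iota holds, so mu follows (R1).
From iota and mu, R3 gives theta.
sigma, theta, and gamma hold, so zeta follows (R9).
zeta and mu hold, so psi follows (R2).
rho would need delta (R8), but delta is never established. lambda would need delta, phi, and psi (R4), but delta is never established. delta would need phi, zeta, and rho (R5), but rho is never established.

psi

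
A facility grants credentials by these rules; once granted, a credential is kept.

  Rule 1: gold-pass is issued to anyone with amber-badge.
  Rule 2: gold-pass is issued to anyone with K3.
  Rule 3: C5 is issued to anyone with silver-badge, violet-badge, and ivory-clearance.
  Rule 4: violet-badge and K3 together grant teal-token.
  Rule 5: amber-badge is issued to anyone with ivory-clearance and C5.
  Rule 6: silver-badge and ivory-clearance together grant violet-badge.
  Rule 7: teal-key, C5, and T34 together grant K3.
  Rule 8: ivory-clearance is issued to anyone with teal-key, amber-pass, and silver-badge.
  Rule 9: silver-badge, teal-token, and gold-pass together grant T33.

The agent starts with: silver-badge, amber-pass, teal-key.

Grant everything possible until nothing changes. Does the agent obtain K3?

K3 would need teal-key, C5, and T34 (Rule 7), but T34 is never granted.

No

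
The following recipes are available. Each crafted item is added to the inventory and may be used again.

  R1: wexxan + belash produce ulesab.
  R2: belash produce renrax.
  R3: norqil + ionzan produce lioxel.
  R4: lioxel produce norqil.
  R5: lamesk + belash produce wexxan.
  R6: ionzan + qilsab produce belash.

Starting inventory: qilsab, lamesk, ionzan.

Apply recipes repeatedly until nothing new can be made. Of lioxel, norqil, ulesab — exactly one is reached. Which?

ulesab

Using R6, ionzan and qilsab make belash.
lamesk + belash → wexxan (R5).
Using R1, wexxan and belash make ulesab.
lioxel would need norqil and ionzan (R3), but norqil is never obtained. norqil would need lioxel (R4), but lioxel is never obtained.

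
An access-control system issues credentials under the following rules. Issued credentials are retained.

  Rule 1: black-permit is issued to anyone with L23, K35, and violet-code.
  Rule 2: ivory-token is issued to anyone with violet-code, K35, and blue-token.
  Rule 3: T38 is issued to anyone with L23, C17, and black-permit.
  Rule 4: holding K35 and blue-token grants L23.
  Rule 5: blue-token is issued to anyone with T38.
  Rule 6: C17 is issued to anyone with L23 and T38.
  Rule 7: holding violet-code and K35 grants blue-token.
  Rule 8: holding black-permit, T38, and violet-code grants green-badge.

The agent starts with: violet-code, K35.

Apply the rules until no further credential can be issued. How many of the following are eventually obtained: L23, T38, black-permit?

2

Holding violet-code and K35 grants blue-token (Rule 7).
Holding K35 and blue-token grants L23 (Rule 4).
Holding L23, K35, and violet-code grants black-permit (Rule 1).
L23: reached.
T38 would need L23, C17, and black-permit (Rule 3), but C17 is never granted.
black-permit: reached.
Reached: L23 and black-permit — 2 of the 3.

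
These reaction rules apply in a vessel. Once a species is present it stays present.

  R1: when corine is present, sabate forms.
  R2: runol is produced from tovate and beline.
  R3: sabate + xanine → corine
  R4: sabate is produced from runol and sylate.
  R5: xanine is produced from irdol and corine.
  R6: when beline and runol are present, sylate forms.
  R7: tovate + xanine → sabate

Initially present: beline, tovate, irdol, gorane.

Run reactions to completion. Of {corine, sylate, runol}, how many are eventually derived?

tovate and beline present → runol forms (R2).
beline and runol present → sylate forms (R6).
corine would need sabate and xanine (R3), but xanine never forms.
sylate: reached.
runol: reached.
Reached: sylate and runol — 2 of the 3.

2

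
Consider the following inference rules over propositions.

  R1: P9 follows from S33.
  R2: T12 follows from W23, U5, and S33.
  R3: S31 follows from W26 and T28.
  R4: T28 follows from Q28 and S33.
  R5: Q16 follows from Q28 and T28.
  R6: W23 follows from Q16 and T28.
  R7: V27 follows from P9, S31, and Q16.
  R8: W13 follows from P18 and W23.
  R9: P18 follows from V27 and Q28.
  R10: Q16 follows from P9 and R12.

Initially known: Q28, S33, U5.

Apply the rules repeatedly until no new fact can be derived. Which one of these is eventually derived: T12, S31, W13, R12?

T12

From Q28 and S33, R4 gives T28.
Q28 and T28 hold, so Q16 follows (R5).
Q16 and T28 hold, so W23 follows (R6).
From W23, U5, and S33, R2 gives T12.
No rule produces R12, and it is not given. S31 would need W26 and T28 (R3), but W26 is never established. W13 would need P18 and W23 (R8), but P18 is never established.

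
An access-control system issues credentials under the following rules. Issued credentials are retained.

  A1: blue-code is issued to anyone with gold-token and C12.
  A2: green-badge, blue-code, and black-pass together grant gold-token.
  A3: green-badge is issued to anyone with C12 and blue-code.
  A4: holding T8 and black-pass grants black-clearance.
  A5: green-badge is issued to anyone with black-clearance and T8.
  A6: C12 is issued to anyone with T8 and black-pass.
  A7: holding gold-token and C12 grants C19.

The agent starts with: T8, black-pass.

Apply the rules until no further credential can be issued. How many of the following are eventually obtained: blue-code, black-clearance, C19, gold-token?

Holding T8 and black-pass grants black-clearance (A4).
blue-code would need gold-token and C12 (A1), but gold-token is never granted.
black-clearance: reached.
C19 would need gold-token and C12 (A7), but gold-token is never granted.
gold-token would need green-badge, blue-code, and black-pass (A2), but blue-code is never granted.
Reached: black-clearance — 1 of the 4.

1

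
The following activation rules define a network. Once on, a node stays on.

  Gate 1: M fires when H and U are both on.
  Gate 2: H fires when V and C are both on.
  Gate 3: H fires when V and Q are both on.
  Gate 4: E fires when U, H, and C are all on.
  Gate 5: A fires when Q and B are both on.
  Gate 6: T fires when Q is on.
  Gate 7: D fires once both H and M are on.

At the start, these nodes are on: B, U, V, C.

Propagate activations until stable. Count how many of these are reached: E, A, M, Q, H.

Gate 2: V and C on → H on.
U, H, and C are on, so E fires (Gate 4).
Gate 1: H and U on → M on.
E: reached.
A would need Q and B (Gate 5), but Q never turns on.
M: reached.
No rule produces Q, and it is not given.
H: reached.
Reached: E, M, and H — 3 of the 5.

3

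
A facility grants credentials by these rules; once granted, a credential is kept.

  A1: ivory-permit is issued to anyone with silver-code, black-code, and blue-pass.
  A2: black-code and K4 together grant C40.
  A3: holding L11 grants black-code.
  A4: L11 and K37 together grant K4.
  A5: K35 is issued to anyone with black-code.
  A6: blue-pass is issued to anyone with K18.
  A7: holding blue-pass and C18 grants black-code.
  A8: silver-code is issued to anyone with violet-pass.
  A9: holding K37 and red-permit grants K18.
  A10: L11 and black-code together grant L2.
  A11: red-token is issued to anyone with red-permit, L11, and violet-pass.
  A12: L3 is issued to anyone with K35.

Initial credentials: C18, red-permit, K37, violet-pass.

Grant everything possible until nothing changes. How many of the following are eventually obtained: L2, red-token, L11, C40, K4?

0

L2 would need L11 and black-code (A10), but L11 is never granted.
red-token would need red-permit, L11, and violet-pass (A11), but L11 is never granted.
No rule produces L11, and it is not given.
C40 would need black-code and K4 (A2), but K4 is never granted.
K4 would need L11 and K37 (A4), but L11 is never granted.
None of the 5 are reached.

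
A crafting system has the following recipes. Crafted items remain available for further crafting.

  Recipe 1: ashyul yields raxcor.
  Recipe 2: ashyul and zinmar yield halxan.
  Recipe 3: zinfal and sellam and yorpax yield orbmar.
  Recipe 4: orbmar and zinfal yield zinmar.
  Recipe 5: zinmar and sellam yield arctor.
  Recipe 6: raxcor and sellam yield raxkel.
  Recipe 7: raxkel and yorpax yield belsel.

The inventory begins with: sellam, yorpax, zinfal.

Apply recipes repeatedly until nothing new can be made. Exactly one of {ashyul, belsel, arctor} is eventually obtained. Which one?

zinfal and sellam and yorpax → orbmar (Recipe 3).
Using Recipe 4, orbmar and zinfal make zinmar.
Using Recipe 5, zinmar and sellam make arctor.
No rule produces ashyul, and it is not given. belsel would need raxkel and yorpax (Recipe 7), but raxkel is never obtained.

arctor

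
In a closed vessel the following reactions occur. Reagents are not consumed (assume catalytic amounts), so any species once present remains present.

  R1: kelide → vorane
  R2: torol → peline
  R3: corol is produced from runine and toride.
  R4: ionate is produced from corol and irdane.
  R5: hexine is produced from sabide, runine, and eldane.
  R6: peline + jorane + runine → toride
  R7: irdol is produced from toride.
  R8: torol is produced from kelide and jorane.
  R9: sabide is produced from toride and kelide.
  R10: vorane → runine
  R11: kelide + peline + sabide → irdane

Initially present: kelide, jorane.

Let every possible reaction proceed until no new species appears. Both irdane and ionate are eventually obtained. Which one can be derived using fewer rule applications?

irdane

irdane: kelide present → vorane forms (R1). kelide and jorane present → torol forms (R8). vorane present → runine forms (R10). torol present → peline forms (R2). peline, jorane, and runine present → toride forms (R6). toride and kelide present → sabide forms (R9). kelide, peline, and sabide present → irdane forms (R11). [7 rule applications]
ionate: kelide present → vorane forms (R1). kelide and jorane present → torol forms (R8). vorane present → runine forms (R10). torol present → peline forms (R2). peline, jorane, and runine present → toride forms (R6). runine and toride present → corol forms (R3). toride and kelide present → sabide forms (R9). kelide, peline, and sabide present → irdane forms (R11). corol and irdane present → ionate forms (R4). [9 rule applications]
irdane needs fewer.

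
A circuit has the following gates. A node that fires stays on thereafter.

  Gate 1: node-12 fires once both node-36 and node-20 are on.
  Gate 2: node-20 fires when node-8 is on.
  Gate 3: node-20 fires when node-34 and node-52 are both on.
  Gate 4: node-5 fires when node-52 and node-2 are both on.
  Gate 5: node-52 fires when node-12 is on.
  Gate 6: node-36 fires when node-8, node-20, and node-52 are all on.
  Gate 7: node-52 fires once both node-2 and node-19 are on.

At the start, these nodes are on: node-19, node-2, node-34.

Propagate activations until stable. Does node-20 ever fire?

Yes

Gate 7: node-2 and node-19 on → node-52 on.
Gate 3: node-34 and node-52 on → node-20 on.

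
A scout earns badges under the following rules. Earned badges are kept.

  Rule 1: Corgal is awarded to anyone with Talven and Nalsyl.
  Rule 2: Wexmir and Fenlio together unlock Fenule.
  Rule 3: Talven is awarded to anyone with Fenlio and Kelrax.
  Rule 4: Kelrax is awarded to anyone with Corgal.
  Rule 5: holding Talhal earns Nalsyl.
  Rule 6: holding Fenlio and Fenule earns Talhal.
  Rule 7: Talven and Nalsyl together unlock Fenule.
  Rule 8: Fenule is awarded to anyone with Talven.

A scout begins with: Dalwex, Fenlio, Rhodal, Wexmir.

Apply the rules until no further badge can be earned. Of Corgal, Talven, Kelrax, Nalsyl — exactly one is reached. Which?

Nalsyl

With Wexmir and Fenlio, Fenule is earned (Rule 2).
With Fenlio and Fenule, Talhal is earned (Rule 6).
With Talhal, Nalsyl is earned (Rule 5).
Talven would need Fenlio and Kelrax (Rule 3), but Kelrax is never earned. Corgal would need Talven and Nalsyl (Rule 1), but Talven is never earned. Kelrax would need Corgal (Rule 4), but Corgal is never earned.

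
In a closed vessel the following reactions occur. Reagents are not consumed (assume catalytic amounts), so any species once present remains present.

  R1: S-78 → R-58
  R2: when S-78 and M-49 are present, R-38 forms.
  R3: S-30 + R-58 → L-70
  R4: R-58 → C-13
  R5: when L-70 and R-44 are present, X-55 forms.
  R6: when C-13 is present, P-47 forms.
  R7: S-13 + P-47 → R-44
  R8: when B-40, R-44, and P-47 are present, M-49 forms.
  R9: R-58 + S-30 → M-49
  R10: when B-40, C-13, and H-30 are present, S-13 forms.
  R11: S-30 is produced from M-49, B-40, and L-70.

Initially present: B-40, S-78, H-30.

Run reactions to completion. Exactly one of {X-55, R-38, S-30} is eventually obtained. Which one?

S-78 present → R-58 forms (R1).
R-58 present → C-13 forms (R4).
C-13 present → P-47 forms (R6).
B-40, C-13, and H-30 present → S-13 forms (R10).
S-13 and P-47 present → R-44 forms (R7).
B-40, R-44, and P-47 present → M-49 forms (R8).
S-78 and M-49 present → R-38 forms (R2).
S-30 would need M-49, B-40, and L-70 (R11), but L-70 never forms. X-55 would need L-70 and R-44 (R5), but L-70 never forms.

R-38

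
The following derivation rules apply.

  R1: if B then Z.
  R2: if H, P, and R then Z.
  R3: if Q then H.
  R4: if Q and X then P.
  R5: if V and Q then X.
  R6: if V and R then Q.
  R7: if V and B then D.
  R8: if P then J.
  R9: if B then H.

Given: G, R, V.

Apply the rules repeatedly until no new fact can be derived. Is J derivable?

Yes

From V and R, R6 gives Q.
V and Q hold, so X follows (R5).
Q and X hold, so P follows (R4).
From P, R8 gives J.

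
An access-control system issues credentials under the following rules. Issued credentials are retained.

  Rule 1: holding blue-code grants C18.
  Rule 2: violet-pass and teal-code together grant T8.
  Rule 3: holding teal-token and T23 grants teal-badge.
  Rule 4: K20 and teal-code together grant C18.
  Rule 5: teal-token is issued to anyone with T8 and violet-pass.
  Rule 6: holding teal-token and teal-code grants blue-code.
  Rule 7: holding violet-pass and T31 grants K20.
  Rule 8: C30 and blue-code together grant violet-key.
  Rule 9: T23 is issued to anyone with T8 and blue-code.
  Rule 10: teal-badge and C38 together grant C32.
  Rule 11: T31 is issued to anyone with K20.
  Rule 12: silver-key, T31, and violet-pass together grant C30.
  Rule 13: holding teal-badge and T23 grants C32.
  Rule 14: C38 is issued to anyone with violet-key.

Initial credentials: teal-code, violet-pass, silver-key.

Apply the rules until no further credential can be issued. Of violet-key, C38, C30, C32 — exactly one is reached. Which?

Holding violet-pass and teal-code grants T8 (Rule 2).
Holding T8 and violet-pass grants teal-token (Rule 5).
Holding teal-token and teal-code grants blue-code (Rule 6).
Holding T8 and blue-code grants T23 (Rule 9).
Holding teal-token and T23 grants teal-badge (Rule 3).
Holding teal-badge and T23 grants C32 (Rule 13).
C38 would need violet-key (Rule 14), but violet-key is never granted. C30 would need silver-key, T31, and violet-pass (Rule 12), but T31 is never granted. violet-key would need C30 and blue-code (Rule 8), but C30 is never granted.

C32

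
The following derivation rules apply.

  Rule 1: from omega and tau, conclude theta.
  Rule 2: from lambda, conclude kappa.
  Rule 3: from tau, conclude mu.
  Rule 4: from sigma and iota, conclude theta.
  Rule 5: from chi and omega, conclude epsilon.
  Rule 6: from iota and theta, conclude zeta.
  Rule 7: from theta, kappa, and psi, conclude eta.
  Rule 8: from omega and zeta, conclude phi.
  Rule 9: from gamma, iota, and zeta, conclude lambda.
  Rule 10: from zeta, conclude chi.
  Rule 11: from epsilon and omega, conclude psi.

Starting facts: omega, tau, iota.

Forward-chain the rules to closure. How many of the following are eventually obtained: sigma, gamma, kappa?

No rule produces sigma, and it is not given.
No rule produces gamma, and it is not given.
kappa would need lambda (Rule 2), but lambda is never established.
None of the 3 are reached.

0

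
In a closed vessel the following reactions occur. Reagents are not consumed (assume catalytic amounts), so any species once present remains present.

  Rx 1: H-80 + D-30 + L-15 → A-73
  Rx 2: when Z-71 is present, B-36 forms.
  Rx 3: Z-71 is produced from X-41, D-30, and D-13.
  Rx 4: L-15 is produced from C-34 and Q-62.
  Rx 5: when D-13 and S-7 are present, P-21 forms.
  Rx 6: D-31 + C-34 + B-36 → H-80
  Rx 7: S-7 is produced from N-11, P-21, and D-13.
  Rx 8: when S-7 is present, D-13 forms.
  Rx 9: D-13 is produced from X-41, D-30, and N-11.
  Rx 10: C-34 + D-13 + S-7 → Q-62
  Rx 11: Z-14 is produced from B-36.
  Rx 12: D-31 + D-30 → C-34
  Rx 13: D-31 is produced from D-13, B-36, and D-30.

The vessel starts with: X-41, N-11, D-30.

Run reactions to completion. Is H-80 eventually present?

Yes

X-41, D-30, and N-11 present → D-13 forms (Rx 9).
X-41, D-30, and D-13 present → Z-71 forms (Rx 3).
Z-71 present → B-36 forms (Rx 2).
D-13, B-36, and D-30 present → D-31 forms (Rx 13).
D-31 and D-30 present → C-34 forms (Rx 12).
D-31, C-34, and B-36 present → H-80 forms (Rx 6).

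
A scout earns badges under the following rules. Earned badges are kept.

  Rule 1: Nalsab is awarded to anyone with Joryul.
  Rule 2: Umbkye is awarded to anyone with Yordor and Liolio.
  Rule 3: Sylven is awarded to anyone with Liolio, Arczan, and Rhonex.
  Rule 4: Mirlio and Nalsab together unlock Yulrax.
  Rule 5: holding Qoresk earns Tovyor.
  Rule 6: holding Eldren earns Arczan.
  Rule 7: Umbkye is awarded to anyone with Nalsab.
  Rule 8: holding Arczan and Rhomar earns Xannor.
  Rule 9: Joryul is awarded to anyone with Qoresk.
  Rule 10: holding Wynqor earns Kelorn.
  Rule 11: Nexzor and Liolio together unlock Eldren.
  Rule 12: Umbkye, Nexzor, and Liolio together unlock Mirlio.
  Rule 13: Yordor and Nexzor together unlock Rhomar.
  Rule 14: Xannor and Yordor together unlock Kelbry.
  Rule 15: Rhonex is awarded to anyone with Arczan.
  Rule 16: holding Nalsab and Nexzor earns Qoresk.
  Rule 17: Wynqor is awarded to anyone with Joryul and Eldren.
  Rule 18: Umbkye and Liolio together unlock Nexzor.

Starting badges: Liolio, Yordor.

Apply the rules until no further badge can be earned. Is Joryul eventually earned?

No

Joryul would need Qoresk (Rule 9), but Qoresk is never earned.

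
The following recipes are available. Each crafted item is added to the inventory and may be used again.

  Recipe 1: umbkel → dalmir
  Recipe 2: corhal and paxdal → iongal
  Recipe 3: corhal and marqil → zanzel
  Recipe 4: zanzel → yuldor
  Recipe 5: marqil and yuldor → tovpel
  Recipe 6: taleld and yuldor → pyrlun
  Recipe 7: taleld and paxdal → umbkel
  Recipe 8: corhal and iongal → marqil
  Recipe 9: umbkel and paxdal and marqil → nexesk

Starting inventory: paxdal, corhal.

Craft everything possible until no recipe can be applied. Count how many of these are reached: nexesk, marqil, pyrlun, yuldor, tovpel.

3

Using Recipe 2, corhal and paxdal make iongal.
Using Recipe 8, corhal and iongal make marqil.
Using Recipe 3, corhal and marqil make zanzel.
Using Recipe 4, zanzel makes yuldor.
Using Recipe 5, marqil and yuldor make tovpel.
nexesk would need umbkel, paxdal, and marqil (Recipe 9), but umbkel is never obtained.
marqil: reached.
pyrlun would need taleld and yuldor (Recipe 6), but taleld is never obtained.
yuldor: reached.
tovpel: reached.
Reached: marqil, yuldor, and tovpel — 3 of the 5.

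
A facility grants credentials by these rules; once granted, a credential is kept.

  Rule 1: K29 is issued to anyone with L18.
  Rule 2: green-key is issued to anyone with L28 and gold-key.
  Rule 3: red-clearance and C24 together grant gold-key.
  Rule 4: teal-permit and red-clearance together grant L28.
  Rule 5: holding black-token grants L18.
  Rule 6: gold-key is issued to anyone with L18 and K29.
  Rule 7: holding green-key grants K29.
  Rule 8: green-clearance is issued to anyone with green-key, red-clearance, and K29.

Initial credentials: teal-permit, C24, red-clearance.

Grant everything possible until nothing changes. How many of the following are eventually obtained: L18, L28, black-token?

1

Holding teal-permit and red-clearance grants L28 (Rule 4).
L18 would need black-token (Rule 5), but black-token is never granted.
L28: reached.
No rule produces black-token, and it is not given.
Reached: L28 — 1 of the 3.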